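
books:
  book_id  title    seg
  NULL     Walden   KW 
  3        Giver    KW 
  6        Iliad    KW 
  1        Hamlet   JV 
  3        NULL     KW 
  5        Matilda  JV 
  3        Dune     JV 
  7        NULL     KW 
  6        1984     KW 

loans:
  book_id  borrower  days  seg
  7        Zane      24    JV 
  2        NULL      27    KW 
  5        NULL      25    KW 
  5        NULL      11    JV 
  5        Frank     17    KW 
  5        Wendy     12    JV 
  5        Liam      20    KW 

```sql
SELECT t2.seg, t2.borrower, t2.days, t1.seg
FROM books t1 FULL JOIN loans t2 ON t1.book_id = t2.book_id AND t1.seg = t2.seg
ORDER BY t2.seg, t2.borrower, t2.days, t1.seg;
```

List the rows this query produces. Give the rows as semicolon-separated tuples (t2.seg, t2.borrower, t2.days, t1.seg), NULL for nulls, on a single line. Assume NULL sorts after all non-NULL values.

(JV, Wendy, 12, JV); (JV, Zane, 24, NULL); (JV, NULL, 11, JV); (KW, Frank, 17, NULL); (KW, Liam, 20, NULL); (KW, NULL, 25, NULL); (KW, NULL, 27, NULL); (NULL, NULL, NULL, JV); (NULL, NULL, NULL, JV); (NULL, NULL, NULL, KW); (NULL, NULL, NULL, KW); (NULL, NULL, NULL, KW); (NULL, NULL, NULL, KW); (NULL, NULL, NULL, KW); (NULL, NULL, NULL, KW)

FULL OUTER JOIN keeps every row from both sides; unmatched rows get NULL for the other side's columns.
Matching on t1.book_id = t2.book_id AND t1.seg = t2.seg. A NULL in a compared column never satisfies the condition.
- t1 (book_id=NULL, seg=KW) has no partner → padded with NULL.
- t1 (book_id=3, seg=KW) has no partner → padded with NULL.
- t1 (book_id=6, seg=KW) has no partner → padded with NULL.
- t1 (book_id=1, seg=JV) has no partner → padded with NULL.
- t1 (book_id=3, seg=KW) has no partner → padded with NULL.
- t1 (book_id=5, seg=JV) pairs with 2 row(s) of t2.
- t1 (book_id=3, seg=JV) has no partner → padded with NULL.
- t1 (book_id=7, seg=KW) has no partner → padded with NULL.
- t1 (book_id=6, seg=KW) has no partner → padded with NULL.
- 5 t2 row(s) had no t1 match → kept, t1 columns NULL.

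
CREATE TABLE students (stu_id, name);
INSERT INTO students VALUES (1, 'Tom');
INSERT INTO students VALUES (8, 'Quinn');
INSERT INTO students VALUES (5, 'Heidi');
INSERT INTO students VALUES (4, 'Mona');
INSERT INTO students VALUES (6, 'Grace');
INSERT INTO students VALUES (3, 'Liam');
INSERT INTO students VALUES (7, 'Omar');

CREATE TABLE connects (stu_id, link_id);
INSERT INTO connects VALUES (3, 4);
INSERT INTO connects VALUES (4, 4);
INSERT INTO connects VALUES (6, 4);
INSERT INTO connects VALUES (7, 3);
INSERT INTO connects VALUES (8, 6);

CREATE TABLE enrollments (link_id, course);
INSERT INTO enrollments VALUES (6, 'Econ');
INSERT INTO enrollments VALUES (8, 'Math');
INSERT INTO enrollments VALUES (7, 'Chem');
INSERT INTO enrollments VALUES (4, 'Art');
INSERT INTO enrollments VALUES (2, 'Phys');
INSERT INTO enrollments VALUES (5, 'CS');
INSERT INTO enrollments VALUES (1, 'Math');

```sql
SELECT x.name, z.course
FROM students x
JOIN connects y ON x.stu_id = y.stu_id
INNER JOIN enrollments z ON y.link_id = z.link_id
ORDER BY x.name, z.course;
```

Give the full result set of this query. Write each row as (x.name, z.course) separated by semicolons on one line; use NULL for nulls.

(Grace, Art); (Liam, Art); (Mona, Art); (Quinn, Econ)

Joins associate left-to-right: students INNER JOIN connects on stu_id gives 5 intermediate row(s).
Then INNER JOIN `enrollments z` on link_id: keep only rows whose y.link_id appears in z.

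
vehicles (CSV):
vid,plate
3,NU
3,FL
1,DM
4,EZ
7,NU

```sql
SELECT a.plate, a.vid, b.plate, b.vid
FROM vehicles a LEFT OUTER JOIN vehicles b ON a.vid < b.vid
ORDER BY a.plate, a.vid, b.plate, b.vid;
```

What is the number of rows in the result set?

LEFT JOIN keeps every row from `vehicles a`; unmatched rows get NULL for `vehicles b`'s columns.
Matching on a.vid < b.vid.
- a (vid=3) pairs with 2 row(s) of b.
- a (vid=3) pairs with 2 row(s) of b.
- a (vid=1) pairs with 4 row(s) of b.
- a (vid=4) pairs with 1 row(s) of b.
- a (vid=7) has no partner → padded with NULL.
Total: 9 matched + 1 padded = 10 rows.

10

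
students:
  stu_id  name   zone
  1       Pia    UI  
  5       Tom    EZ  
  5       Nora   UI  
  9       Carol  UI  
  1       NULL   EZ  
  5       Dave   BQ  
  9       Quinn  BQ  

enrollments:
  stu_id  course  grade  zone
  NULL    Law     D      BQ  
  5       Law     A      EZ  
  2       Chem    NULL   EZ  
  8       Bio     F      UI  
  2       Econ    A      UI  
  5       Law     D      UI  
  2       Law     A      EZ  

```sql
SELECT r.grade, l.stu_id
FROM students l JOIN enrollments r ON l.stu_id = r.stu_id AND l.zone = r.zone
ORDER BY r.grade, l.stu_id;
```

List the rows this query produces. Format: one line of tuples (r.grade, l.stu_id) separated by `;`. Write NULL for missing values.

(A, 5); (D, 5)

INNER JOIN keeps only pairs where the ON condition holds.
Matching on l.stu_id = r.stu_id AND l.zone = r.zone. A NULL in a compared column never satisfies the condition.
Matched pairs: 2.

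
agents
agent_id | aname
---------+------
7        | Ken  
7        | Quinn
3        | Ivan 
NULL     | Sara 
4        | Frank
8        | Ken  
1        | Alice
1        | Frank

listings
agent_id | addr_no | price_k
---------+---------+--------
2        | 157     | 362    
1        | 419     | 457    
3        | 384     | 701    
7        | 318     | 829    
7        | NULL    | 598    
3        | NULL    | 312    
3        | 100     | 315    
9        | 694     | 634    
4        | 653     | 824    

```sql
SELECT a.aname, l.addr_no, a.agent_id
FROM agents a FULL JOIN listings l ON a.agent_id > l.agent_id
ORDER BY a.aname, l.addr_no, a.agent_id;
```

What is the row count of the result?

31

FULL OUTER JOIN keeps every row from both sides; unmatched rows get NULL for the other side's columns.
Matching on a.agent_id > l.agent_id. A NULL in a compared column never satisfies the condition.
- a[0] agent_id=7 → 6 match(es) in l → 6 row(s).
- a[1] agent_id=7 → 6 match(es) in l → 6 row(s).
- a[2] agent_id=3 → 2 match(es) in l → 2 row(s).
- a[3] agent_id=NULL → no match; kept with NULLs on the l side.
- a[4] agent_id=4 → 5 match(es) in l → 5 row(s).
- a[5] agent_id=8 → 8 match(es) in l → 8 row(s).
- a[6] agent_id=1 → no match; kept with NULLs on the l side.
- a[7] agent_id=1 → no match; kept with NULLs on the l side.
- 1 l row(s) had no a match → kept, a columns NULL.
Total: 27 matched + 4 padded = 31 rows.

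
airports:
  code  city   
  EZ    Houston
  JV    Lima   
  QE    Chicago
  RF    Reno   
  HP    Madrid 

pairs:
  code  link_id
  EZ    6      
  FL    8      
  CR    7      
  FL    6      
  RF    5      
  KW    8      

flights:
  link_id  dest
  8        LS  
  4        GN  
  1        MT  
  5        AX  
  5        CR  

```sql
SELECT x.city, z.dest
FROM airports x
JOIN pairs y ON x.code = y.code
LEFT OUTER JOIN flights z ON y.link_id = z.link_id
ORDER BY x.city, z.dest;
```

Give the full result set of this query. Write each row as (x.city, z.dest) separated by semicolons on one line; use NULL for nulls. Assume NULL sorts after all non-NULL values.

(Houston, NULL); (Reno, AX); (Reno, CR)

Evaluate left to right. First `airports x INNER JOIN pairs y` on code: 2 row(s).
Then LEFT JOIN `flights z` on link_id: each of those 2 rows is kept; rows whose y.link_id has no match in z get NULL for z's columns.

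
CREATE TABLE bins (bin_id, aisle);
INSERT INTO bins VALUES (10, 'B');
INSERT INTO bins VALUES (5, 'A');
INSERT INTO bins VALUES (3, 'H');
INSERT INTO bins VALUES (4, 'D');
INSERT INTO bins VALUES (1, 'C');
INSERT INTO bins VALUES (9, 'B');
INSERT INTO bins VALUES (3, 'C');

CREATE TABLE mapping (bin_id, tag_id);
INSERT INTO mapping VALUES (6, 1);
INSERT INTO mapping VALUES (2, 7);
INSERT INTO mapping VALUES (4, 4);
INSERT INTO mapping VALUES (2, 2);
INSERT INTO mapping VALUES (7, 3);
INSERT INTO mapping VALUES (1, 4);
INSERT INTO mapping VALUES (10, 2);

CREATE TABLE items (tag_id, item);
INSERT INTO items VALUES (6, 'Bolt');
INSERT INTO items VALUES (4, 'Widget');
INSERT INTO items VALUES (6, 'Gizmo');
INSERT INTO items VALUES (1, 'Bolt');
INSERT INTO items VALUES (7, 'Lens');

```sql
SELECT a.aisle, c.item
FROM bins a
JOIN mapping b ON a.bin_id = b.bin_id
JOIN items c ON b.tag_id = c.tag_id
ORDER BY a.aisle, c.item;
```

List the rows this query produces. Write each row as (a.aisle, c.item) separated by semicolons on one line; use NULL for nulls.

Joins associate left-to-right: bins INNER JOIN mapping on bin_id gives 3 intermediate row(s).
Then INNER JOIN `items c` on tag_id: keep only rows whose b.tag_id appears in c.

(C, Widget); (D, Widget)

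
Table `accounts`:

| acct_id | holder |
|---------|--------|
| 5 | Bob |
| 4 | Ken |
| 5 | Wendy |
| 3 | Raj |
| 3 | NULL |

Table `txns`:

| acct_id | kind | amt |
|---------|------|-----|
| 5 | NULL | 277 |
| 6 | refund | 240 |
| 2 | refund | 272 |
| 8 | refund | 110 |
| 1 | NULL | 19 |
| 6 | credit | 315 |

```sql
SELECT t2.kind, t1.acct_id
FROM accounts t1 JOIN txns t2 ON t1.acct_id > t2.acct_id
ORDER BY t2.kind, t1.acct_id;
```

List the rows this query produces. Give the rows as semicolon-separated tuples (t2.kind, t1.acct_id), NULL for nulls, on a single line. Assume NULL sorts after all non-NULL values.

(refund, 3); (refund, 3); (refund, 4); (refund, 5); (refund, 5); (NULL, 3); (NULL, 3); (NULL, 4); (NULL, 5); (NULL, 5)

INNER JOIN keeps only pairs where the ON condition holds.
Matching on t1.acct_id > t2.acct_id.
- t1[0] acct_id=5 → 2 match(es) in t2 → 2 row(s).
- t1[1] acct_id=4 → 2 match(es) in t2 → 2 row(s).
- t1[2] acct_id=5 → 2 match(es) in t2 → 2 row(s).
- t1[3] acct_id=3 → 2 match(es) in t2 → 2 row(s).
- t1[4] acct_id=3 → 2 match(es) in t2 → 2 row(s).
After projecting and ordering:
t2.kind | t1.acct_id
refund | 3
refund | 3
refund | 4
refund | 5
refund | 5
NULL | 3
NULL | 3
NULL | 4
NULL | 5
NULL | 5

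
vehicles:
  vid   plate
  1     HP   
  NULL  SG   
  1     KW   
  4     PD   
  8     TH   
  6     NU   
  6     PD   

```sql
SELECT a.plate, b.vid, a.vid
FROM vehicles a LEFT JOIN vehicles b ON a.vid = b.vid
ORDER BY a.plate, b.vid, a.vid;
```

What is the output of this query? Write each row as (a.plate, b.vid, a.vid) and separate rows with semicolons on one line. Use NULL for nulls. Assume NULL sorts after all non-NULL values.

LEFT JOIN keeps every row from `vehicles a`; unmatched rows get NULL for `vehicles b`'s columns.
Matching on a.vid = b.vid. A NULL in a compared column never satisfies the condition.
- a[0] vid=1 → 2 match(es) in b → 2 row(s).
- a[1] vid=NULL → no match; kept with NULLs on the b side.
- a[2] vid=1 → 2 match(es) in b → 2 row(s).
- a[3] vid=4 → 1 match(es) in b → 1 row(s).
- a[4] vid=8 → 1 match(es) in b → 1 row(s).
- a[5] vid=6 → 2 match(es) in b → 2 row(s).
- a[6] vid=6 → 2 match(es) in b → 2 row(s).

(HP, 1, 1); (HP, 1, 1); (KW, 1, 1); (KW, 1, 1); (NU, 6, 6); (NU, 6, 6); (PD, 4, 4); (PD, 6, 6); (PD, 6, 6); (SG, NULL, NULL); (TH, 8, 8)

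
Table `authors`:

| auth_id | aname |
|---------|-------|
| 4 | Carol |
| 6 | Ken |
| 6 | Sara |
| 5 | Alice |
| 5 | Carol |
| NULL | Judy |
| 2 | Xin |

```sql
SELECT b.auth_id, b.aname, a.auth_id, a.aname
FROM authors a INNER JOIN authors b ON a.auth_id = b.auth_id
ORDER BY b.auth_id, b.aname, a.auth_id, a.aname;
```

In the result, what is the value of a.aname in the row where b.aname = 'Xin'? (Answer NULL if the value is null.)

Xin

INNER JOIN keeps only pairs where the ON condition holds.
Matching on a.auth_id = b.auth_id. A NULL in a compared column never satisfies the condition.
Matched pairs: 10.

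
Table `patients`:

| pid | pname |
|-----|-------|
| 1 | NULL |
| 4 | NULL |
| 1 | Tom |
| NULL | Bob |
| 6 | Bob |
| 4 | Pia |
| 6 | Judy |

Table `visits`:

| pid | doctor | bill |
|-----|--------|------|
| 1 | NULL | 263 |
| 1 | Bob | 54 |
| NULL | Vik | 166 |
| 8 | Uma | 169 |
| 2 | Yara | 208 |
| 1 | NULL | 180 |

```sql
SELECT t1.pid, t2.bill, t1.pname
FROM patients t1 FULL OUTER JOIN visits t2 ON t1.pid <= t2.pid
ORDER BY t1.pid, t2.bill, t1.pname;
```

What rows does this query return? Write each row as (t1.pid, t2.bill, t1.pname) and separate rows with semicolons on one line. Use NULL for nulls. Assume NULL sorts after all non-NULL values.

(1, 54, Tom); (1, 54, NULL); (1, 169, Tom); (1, 169, NULL); (1, 180, Tom); (1, 180, NULL); (1, 208, Tom); (1, 208, NULL); (1, 263, Tom); (1, 263, NULL); (4, 169, Pia); (4, 169, NULL); (6, 169, Bob); (6, 169, Judy); (NULL, 166, NULL); (NULL, NULL, Bob)

FULL OUTER JOIN keeps every row from both sides; unmatched rows get NULL for the other side's columns.
Matching on t1.pid <= t2.pid. A NULL in a compared column never satisfies the condition.
- t1 (pid=1) pairs with 5 row(s) of t2.
- t1 (pid=4) pairs with 1 row(s) of t2.
- t1 (pid=1) pairs with 5 row(s) of t2.
- t1 (pid=NULL) has no partner → padded with NULL.
- t1 (pid=6) pairs with 1 row(s) of t2.
- t1 (pid=4) pairs with 1 row(s) of t2.
- t1 (pid=6) pairs with 1 row(s) of t2.
- plus 1 unmatched t2 row(s), each kept with NULL t1 columns.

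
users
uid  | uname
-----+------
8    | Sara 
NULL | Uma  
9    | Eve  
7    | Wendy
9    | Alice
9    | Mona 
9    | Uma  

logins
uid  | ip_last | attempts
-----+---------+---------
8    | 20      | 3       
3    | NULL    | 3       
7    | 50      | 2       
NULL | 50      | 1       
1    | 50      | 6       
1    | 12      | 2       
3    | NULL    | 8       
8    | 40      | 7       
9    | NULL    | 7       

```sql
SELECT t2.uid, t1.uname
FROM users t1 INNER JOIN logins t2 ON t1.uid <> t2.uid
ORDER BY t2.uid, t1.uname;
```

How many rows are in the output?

41

INNER JOIN keeps only pairs where the ON condition holds.
Matching on t1.uid <> t2.uid. A NULL in a compared column never satisfies the condition.
Matched pairs: 41.
Total: 41 rows.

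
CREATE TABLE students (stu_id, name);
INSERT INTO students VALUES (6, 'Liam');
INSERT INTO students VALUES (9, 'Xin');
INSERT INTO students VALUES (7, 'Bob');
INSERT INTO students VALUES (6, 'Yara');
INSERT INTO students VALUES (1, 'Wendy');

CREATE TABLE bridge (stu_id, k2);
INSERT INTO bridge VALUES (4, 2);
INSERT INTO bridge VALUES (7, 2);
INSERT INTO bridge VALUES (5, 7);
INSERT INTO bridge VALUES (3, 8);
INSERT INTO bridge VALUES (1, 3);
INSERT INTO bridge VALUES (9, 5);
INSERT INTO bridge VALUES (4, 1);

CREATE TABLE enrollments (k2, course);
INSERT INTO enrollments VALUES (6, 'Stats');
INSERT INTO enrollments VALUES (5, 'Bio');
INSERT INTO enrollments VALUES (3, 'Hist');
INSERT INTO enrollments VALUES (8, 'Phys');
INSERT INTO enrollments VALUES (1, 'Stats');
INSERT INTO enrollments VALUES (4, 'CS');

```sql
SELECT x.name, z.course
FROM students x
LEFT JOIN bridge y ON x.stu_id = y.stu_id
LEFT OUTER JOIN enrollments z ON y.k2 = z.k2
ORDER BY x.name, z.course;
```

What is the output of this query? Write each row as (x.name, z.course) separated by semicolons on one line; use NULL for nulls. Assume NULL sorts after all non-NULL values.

(Bob, NULL); (Liam, NULL); (Wendy, Hist); (Xin, Bio); (Yara, NULL)

Joins associate left-to-right: students LEFT JOIN bridge on stu_id gives 5 intermediate row(s).
Then LEFT JOIN `enrollments z` on k2: each of those 5 rows is kept; rows whose y.k2 has no match in z get NULL for z's columns.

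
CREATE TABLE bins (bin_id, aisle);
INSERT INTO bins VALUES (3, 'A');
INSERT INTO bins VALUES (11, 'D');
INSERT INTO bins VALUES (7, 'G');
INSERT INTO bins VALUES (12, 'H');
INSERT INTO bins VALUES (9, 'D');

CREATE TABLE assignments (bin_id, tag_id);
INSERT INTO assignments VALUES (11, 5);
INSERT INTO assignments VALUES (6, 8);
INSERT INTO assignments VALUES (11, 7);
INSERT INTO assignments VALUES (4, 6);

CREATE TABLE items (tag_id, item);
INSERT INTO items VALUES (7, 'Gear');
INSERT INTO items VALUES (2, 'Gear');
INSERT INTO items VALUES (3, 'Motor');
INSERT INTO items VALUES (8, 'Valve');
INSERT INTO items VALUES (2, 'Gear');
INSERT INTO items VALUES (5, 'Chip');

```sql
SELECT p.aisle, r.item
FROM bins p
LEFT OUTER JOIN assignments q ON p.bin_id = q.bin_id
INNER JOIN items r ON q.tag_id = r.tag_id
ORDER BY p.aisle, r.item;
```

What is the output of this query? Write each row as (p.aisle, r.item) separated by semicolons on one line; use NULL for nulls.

(D, Chip); (D, Gear)

Evaluate left to right. First `bins p LEFT JOIN assignments q` on bin_id: 6 row(s).
Then INNER JOIN `items r` on tag_id: keep only rows whose q.tag_id appears in r.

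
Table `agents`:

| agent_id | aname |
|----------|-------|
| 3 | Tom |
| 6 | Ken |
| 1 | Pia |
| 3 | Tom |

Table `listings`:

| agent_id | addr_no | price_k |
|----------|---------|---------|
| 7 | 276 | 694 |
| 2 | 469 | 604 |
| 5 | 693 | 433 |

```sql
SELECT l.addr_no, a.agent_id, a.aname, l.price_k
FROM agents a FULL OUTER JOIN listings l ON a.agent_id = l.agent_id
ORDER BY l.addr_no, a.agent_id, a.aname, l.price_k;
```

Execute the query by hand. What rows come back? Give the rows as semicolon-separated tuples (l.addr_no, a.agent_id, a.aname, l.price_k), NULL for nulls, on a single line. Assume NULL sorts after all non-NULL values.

(276, NULL, NULL, 694); (469, NULL, NULL, 604); (693, NULL, NULL, 433); (NULL, 1, Pia, NULL); (NULL, 3, Tom, NULL); (NULL, 3, Tom, NULL); (NULL, 6, Ken, NULL)

FULL OUTER JOIN keeps every row from both sides; unmatched rows get NULL for the other side's columns.
Matching on a.agent_id = l.agent_id.
- agent_id=3: no l row matches, row kept with l columns NULL.
- agent_id=6: no l row matches, row kept with l columns NULL.
- agent_id=1: no l row matches, row kept with l columns NULL.
- agent_id=3: no l row matches, row kept with l columns NULL.
- 3 l row(s) had no a match → kept, a columns NULL.
After projecting and ordering:
l.addr_no | a.agent_id | a.aname | l.price_k
276 | NULL | NULL | 694
469 | NULL | NULL | 604
693 | NULL | NULL | 433
NULL | 1 | Pia | NULL
NULL | 3 | Tom | NULL
NULL | 3 | Tom | NULL
NULL | 6 | Ken | NULL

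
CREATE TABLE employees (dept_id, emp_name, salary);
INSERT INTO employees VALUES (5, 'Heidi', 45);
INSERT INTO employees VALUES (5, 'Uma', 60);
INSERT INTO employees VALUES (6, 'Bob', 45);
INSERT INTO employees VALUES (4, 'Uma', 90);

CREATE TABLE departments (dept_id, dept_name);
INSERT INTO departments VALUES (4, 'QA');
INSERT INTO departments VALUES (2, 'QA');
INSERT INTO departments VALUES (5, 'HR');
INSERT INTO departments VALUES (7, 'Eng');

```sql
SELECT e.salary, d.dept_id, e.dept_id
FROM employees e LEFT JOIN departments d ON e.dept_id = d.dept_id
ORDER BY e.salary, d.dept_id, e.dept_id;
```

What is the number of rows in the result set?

4

LEFT JOIN keeps every row from `employees`; unmatched rows get NULL for `departments`'s columns.
Matching on e.dept_id = d.dept_id.
- dept_id=5: 1 matching d row(s), so 1 row(s) emitted.
- dept_id=5: 1 matching d row(s), so 1 row(s) emitted.
- dept_id=6: no d row matches, row kept with d columns NULL.
- dept_id=4: 1 matching d row(s), so 1 row(s) emitted.
Total: 3 matched + 1 padded = 4 rows.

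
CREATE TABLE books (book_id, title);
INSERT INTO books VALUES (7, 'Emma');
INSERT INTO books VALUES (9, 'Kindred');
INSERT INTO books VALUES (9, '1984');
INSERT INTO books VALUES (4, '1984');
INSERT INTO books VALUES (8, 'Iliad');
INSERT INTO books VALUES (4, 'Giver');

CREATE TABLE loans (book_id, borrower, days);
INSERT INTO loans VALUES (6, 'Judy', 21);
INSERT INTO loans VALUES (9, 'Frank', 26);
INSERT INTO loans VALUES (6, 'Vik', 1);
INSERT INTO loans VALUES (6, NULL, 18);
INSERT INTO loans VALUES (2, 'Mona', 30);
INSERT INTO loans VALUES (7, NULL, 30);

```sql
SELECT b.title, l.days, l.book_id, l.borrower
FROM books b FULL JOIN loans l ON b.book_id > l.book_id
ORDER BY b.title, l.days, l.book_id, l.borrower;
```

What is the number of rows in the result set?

FULL OUTER JOIN keeps every row from both sides; unmatched rows get NULL for the other side's columns.
Matching on b.book_id > l.book_id.
Matched pairs: 21; unmatched b rows kept: 0; unmatched l rows kept: 1.
Total: 21 matched + 1 padded = 22 rows.

22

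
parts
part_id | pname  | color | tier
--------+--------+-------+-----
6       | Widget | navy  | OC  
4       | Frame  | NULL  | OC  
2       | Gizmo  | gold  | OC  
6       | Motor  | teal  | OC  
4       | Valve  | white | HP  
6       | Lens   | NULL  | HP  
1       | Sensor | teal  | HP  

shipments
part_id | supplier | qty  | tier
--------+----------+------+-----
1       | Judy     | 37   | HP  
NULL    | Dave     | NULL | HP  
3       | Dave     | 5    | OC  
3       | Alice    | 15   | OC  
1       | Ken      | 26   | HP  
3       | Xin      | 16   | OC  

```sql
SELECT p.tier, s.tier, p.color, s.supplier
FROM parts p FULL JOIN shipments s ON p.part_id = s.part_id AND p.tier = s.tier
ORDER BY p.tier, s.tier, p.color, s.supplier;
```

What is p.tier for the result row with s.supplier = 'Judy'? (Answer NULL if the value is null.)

HP

FULL OUTER JOIN keeps every row from both sides; unmatched rows get NULL for the other side's columns.
Matching on p.part_id = s.part_id AND p.tier = s.tier. A NULL in a compared column never satisfies the condition.
- p row (part_id=6, tier=OC): no match → kept, s columns NULL.
- p row (part_id=4, tier=OC): no match → kept, s columns NULL.
- p row (part_id=2, tier=OC): no match → kept, s columns NULL.
- p row (part_id=6, tier=OC): no match → kept, s columns NULL.
- p row (part_id=4, tier=HP): no match → kept, s columns NULL.
- p row (part_id=6, tier=HP): no match → kept, s columns NULL.
- p row (part_id=1, tier=HP): matches 2 s row(s) → 2 output row(s).
- 4 row(s) from s found no p partner → padded with NULL.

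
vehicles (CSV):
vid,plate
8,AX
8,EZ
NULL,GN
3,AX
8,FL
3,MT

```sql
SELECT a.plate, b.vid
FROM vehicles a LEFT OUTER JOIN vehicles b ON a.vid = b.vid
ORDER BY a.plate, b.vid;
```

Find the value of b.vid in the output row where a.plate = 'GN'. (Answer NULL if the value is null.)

LEFT JOIN keeps every row from `vehicles a`; unmatched rows get NULL for `vehicles b`'s columns.
Matching on a.vid = b.vid. A NULL in a compared column never satisfies the condition.
Matched pairs: 13; unmatched a rows kept: 1.

NULL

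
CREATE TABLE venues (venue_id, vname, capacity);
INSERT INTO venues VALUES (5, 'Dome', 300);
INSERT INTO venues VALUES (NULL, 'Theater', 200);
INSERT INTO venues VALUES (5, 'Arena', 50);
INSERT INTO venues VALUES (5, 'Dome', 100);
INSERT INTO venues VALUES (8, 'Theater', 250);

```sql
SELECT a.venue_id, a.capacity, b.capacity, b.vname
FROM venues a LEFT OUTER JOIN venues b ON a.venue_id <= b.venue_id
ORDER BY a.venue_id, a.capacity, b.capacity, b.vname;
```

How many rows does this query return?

LEFT JOIN keeps every row from `venues a`; unmatched rows get NULL for `venues b`'s columns.
Matching on a.venue_id <= b.venue_id. A NULL in a compared column never satisfies the condition.
- a row (venue_id=5): matches 4 b row(s) → 4 output row(s).
- a row (venue_id=NULL): no match → kept, b columns NULL.
- a row (venue_id=5): matches 4 b row(s) → 4 output row(s).
- a row (venue_id=5): matches 4 b row(s) → 4 output row(s).
- a row (venue_id=8): matches 1 b row(s) → 1 output row(s).
Total: 13 matched + 1 padded = 14 rows.

14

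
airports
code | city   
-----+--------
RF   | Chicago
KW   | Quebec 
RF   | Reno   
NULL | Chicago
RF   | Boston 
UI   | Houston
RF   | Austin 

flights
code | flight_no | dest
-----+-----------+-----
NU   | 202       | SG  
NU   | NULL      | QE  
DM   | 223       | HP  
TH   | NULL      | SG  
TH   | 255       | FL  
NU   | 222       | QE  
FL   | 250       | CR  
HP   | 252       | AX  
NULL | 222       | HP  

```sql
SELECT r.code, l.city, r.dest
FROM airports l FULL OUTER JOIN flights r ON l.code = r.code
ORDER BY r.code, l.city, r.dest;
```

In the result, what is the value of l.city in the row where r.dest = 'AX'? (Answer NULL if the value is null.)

NULL

FULL OUTER JOIN keeps every row from both sides; unmatched rows get NULL for the other side's columns.
Matching on l.code = r.code. A NULL in a compared column never satisfies the condition.
Matched pairs: 0; unmatched l rows kept: 7; unmatched r rows kept: 9.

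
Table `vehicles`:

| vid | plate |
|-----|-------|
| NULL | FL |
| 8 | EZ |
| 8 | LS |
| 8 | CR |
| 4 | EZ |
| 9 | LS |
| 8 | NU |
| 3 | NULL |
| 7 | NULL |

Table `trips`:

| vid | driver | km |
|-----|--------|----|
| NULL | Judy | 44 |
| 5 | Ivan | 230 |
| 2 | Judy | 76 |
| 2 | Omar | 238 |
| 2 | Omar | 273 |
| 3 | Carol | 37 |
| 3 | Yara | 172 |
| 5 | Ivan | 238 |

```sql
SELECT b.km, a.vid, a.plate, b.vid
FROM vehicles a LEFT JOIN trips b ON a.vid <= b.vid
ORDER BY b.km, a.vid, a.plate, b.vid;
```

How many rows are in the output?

LEFT JOIN keeps every row from `vehicles`; unmatched rows get NULL for `trips`'s columns.
Matching on a.vid <= b.vid. A NULL in a compared column never satisfies the condition.
Matched pairs: 6; unmatched a rows kept: 7.
Total: 6 matched + 7 padded = 13 rows.

13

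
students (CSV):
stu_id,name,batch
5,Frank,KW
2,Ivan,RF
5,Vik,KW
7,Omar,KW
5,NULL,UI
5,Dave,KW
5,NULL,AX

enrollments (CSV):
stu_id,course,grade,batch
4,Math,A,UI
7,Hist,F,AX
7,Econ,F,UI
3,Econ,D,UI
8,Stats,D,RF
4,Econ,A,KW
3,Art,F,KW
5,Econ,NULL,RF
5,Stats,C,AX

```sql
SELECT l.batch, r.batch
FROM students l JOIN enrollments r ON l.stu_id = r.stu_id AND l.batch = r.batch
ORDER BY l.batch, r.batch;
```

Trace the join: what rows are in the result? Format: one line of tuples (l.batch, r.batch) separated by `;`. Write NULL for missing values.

(AX, AX)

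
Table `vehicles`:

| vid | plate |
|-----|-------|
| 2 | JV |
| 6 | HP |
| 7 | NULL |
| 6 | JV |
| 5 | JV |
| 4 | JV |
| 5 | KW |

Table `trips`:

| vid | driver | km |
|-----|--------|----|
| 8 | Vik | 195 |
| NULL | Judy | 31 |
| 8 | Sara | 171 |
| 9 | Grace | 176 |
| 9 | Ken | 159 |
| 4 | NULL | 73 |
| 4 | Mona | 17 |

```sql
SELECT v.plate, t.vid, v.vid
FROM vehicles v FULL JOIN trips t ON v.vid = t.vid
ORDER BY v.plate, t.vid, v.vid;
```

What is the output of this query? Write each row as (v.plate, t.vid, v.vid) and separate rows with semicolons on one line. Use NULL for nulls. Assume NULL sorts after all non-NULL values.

(HP, NULL, 6); (JV, 4, 4); (JV, 4, 4); (JV, NULL, 2); (JV, NULL, 5); (JV, NULL, 6); (KW, NULL, 5); (NULL, 8, NULL); (NULL, 8, NULL); (NULL, 9, NULL); (NULL, 9, NULL); (NULL, NULL, 7); (NULL, NULL, NULL)

FULL OUTER JOIN keeps every row from both sides; unmatched rows get NULL for the other side's columns.
Matching on v.vid = t.vid. A NULL in a compared column never satisfies the condition.
- v[0] vid=2 → no match; kept with NULLs on the t side.
- v[1] vid=6 → no match; kept with NULLs on the t side.
- v[2] vid=7 → no match; kept with NULLs on the t side.
- v[3] vid=6 → no match; kept with NULLs on the t side.
- v[4] vid=5 → no match; kept with NULLs on the t side.
- v[5] vid=4 → 2 match(es) in t → 2 row(s).
- v[6] vid=5 → no match; kept with NULLs on the t side.
- plus 5 unmatched t row(s), each kept with NULL v columns.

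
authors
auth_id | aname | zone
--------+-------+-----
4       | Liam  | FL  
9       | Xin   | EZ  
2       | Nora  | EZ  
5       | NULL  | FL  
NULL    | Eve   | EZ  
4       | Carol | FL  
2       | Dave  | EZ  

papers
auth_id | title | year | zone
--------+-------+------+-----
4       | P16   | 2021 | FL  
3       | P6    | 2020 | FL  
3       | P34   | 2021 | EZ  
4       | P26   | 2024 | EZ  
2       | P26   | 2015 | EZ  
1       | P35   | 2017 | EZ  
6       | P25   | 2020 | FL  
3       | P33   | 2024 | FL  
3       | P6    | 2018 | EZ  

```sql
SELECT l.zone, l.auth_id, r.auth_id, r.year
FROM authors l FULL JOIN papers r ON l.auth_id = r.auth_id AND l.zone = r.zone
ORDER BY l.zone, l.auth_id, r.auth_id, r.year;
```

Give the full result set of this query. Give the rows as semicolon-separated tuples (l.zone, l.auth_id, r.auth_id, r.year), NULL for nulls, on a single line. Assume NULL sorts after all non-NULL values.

(EZ, 2, 2, 2015); (EZ, 2, 2, 2015); (EZ, 9, NULL, NULL); (EZ, NULL, NULL, NULL); (FL, 4, 4, 2021); (FL, 4, 4, 2021); (FL, 5, NULL, NULL); (NULL, NULL, 1, 2017); (NULL, NULL, 3, 2018); (NULL, NULL, 3, 2020); (NULL, NULL, 3, 2021); (NULL, NULL, 3, 2024); (NULL, NULL, 4, 2024); (NULL, NULL, 6, 2020)

FULL OUTER JOIN keeps every row from both sides; unmatched rows get NULL for the other side's columns.
Matching on l.auth_id = r.auth_id AND l.zone = r.zone. A NULL in a compared column never satisfies the condition.
- l[0] auth_id=4, zone=FL → 1 match(es) in r → 1 row(s).
- l[1] auth_id=9, zone=EZ → no match; kept with NULLs on the r side.
- l[2] auth_id=2, zone=EZ → 1 match(es) in r → 1 row(s).
- l[3] auth_id=5, zone=FL → no match; kept with NULLs on the r side.
- l[4] auth_id=NULL, zone=EZ → no match; kept with NULLs on the r side.
- l[5] auth_id=4, zone=FL → 1 match(es) in r → 1 row(s).
- l[6] auth_id=2, zone=EZ → 1 match(es) in r → 1 row(s).
- 7 r row(s) had no l match → kept, l columns NULL.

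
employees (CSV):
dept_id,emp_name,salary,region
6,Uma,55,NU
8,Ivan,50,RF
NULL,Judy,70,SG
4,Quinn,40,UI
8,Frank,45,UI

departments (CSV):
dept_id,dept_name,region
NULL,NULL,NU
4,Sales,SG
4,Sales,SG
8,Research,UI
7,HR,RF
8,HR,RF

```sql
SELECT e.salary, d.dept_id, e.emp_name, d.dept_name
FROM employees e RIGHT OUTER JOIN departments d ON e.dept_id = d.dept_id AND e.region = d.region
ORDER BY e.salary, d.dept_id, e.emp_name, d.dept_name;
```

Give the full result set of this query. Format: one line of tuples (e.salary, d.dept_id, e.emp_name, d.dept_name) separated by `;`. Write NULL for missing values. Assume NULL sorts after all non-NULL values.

RIGHT JOIN keeps every row from `departments`; unmatched rows get NULL for `employees`'s columns.
Matching on e.dept_id = d.dept_id AND e.region = d.region. A NULL in a compared column never satisfies the condition.
Matched pairs: 2; unmatched d rows kept: 4.

(45, 8, Frank, Research); (50, 8, Ivan, HR); (NULL, 4, NULL, Sales); (NULL, 4, NULL, Sales); (NULL, 7, NULL, HR); (NULL, NULL, NULL, NULL)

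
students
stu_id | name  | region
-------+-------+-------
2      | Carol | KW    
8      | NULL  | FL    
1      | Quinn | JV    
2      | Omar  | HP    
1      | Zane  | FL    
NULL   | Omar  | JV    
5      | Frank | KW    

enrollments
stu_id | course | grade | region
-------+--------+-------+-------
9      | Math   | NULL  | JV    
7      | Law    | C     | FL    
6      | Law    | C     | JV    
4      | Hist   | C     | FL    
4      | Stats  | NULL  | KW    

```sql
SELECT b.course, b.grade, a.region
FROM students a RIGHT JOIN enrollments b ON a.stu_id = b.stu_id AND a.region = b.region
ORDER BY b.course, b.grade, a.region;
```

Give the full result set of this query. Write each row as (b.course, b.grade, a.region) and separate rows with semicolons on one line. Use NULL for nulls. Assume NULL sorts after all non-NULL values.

RIGHT JOIN keeps every row from `enrollments`; unmatched rows get NULL for `students`'s columns.
Matching on a.stu_id = b.stu_id AND a.region = b.region. A NULL in a compared column never satisfies the condition.
- a[0] stu_id=2, region=KW → no match.
- a[1] stu_id=8, region=FL → no match.
- a[2] stu_id=1, region=JV → no match.
- a[3] stu_id=2, region=HP → no match.
- a[4] stu_id=1, region=FL → no match.
- a[5] stu_id=NULL, region=JV → no match.
- a[6] stu_id=5, region=KW → no match.
- 5 row(s) from b found no a partner → padded with NULL.
After projecting and ordering:
b.course | b.grade | a.region
Hist | C | NULL
Law | C | NULL
Law | C | NULL
Math | NULL | NULL
Stats | NULL | NULL

(Hist, C, NULL); (Law, C, NULL); (Law, C, NULL); (Math, NULL, NULL); (Stats, NULL, NULL)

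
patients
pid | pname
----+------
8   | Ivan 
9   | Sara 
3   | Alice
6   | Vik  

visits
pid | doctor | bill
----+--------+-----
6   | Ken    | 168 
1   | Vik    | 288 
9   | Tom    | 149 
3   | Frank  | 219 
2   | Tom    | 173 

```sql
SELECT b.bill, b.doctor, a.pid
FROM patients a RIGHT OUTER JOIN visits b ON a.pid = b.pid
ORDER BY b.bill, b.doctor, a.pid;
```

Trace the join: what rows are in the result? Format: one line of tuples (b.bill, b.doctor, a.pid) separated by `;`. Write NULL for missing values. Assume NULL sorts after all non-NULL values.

RIGHT JOIN keeps every row from `visits`; unmatched rows get NULL for `patients`'s columns.
Matching on a.pid = b.pid.
Matched pairs: 3; unmatched b rows kept: 2.

(149, Tom, 9); (168, Ken, 6); (173, Tom, NULL); (219, Frank, 3); (288, Vik, NULL)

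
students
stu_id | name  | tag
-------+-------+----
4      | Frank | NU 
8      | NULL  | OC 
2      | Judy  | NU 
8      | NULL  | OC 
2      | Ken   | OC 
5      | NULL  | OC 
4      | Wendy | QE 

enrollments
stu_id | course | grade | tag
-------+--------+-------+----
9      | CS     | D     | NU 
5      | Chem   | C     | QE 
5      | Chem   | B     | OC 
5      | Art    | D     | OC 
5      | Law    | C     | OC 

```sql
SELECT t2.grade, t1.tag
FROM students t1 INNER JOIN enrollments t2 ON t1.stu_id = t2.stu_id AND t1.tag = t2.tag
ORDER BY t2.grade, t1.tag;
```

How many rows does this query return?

3

INNER JOIN keeps only pairs where the ON condition holds.
Matching on t1.stu_id = t2.stu_id AND t1.tag = t2.tag.
- t1[0] stu_id=4, tag=NU → no match; dropped.
- t1[1] stu_id=8, tag=OC → no match; dropped.
- t1[2] stu_id=2, tag=NU → no match; dropped.
- t1[3] stu_id=8, tag=OC → no match; dropped.
- t1[4] stu_id=2, tag=OC → no match; dropped.
- t1[5] stu_id=5, tag=OC → 3 match(es) in t2 → 3 row(s).
- t1[6] stu_id=4, tag=QE → no match; dropped.
Total: 3 rows.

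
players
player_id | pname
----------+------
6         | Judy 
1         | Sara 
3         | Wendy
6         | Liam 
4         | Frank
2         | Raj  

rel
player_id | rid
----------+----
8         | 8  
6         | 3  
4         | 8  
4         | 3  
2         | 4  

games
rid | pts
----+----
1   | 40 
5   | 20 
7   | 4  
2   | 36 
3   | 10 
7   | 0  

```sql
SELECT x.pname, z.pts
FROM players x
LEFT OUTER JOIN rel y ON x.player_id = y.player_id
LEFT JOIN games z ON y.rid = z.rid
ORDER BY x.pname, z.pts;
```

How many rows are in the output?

7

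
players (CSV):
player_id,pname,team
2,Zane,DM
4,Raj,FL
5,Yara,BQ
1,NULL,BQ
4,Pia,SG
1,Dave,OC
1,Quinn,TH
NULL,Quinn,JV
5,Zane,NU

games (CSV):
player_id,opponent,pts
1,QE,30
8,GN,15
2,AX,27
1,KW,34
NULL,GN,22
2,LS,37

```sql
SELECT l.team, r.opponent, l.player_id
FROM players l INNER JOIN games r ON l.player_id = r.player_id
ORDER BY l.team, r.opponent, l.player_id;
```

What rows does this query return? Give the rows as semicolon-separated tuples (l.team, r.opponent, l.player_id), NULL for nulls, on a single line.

(BQ, KW, 1); (BQ, QE, 1); (DM, AX, 2); (DM, LS, 2); (OC, KW, 1); (OC, QE, 1); (TH, KW, 1); (TH, QE, 1)

INNER JOIN keeps only pairs where the ON condition holds.
Matching on l.player_id = r.player_id. A NULL in a compared column never satisfies the condition.
- l row (player_id=2): matches 2 r row(s) → 2 output row(s).
- l row (player_id=4): no match → dropped.
- l row (player_id=5): no match → dropped.
- l row (player_id=1): matches 2 r row(s) → 2 output row(s).
- l row (player_id=4): no match → dropped.
- l row (player_id=1): matches 2 r row(s) → 2 output row(s).
- l row (player_id=1): matches 2 r row(s) → 2 output row(s).
- l row (player_id=NULL): no match → dropped.
- l row (player_id=5): no match → dropped.
After projecting and ordering:
l.team | r.opponent | l.player_id
BQ | KW | 1
BQ | QE | 1
DM | AX | 2
DM | LS | 2
OC | KW | 1
OC | QE | 1
TH | KW | 1
TH | QE | 1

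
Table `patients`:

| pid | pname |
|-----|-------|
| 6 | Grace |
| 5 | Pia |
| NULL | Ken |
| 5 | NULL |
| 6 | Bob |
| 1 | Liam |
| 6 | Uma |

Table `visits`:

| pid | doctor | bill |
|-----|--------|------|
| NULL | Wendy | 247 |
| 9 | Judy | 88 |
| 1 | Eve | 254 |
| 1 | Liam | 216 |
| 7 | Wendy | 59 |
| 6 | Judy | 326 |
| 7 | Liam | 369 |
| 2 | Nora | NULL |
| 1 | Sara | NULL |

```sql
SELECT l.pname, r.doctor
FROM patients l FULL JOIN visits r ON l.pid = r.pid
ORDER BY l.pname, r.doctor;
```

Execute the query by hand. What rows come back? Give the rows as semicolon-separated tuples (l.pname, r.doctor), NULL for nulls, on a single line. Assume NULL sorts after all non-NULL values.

(Bob, Judy); (Grace, Judy); (Ken, NULL); (Liam, Eve); (Liam, Liam); (Liam, Sara); (Pia, NULL); (Uma, Judy); (NULL, Judy); (NULL, Liam); (NULL, Nora); (NULL, Wendy); (NULL, Wendy); (NULL, NULL)

FULL OUTER JOIN keeps every row from both sides; unmatched rows get NULL for the other side's columns.
Matching on l.pid = r.pid. A NULL in a compared column never satisfies the condition.
- l row (pid=6): matches 1 r row(s) → 1 output row(s).
- l row (pid=5): no match → kept, r columns NULL.
- l row (pid=NULL): no match → kept, r columns NULL.
- l row (pid=5): no match → kept, r columns NULL.
- l row (pid=6): matches 1 r row(s) → 1 output row(s).
- l row (pid=1): matches 3 r row(s) → 3 output row(s).
- l row (pid=6): matches 1 r row(s) → 1 output row(s).
- 5 row(s) from r found no l partner → padded with NULL.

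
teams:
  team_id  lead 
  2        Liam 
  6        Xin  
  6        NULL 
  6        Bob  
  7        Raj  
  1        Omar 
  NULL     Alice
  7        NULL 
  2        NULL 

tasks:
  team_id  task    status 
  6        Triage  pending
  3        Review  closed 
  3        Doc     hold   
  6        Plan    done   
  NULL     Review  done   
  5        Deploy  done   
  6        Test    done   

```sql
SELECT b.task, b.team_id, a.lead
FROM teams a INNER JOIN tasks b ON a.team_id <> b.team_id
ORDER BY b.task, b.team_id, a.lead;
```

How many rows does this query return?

39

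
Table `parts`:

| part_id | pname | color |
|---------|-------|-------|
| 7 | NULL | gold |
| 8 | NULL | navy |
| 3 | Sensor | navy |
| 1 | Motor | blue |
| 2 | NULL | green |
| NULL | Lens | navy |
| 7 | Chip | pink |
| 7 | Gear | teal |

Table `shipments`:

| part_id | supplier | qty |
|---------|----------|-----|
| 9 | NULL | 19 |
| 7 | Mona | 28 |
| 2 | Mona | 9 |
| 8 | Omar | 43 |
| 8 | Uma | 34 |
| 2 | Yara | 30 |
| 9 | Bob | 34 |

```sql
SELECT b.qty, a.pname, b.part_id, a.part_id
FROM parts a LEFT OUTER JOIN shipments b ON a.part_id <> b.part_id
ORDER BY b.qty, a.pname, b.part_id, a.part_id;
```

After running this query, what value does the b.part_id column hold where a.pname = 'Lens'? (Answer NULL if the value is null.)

NULL

LEFT JOIN keeps every row from `parts`; unmatched rows get NULL for `shipments`'s columns.
Matching on a.part_id <> b.part_id. A NULL in a compared column never satisfies the condition.
- part_id=7: 6 matching b row(s), so 6 row(s) emitted.
- part_id=8: 5 matching b row(s), so 5 row(s) emitted.
- part_id=3: 7 matching b row(s), so 7 row(s) emitted.
- part_id=1: 7 matching b row(s), so 7 row(s) emitted.
- part_id=2: 5 matching b row(s), so 5 row(s) emitted.
- part_id=NULL: no b row matches, row kept with b columns NULL.
- part_id=7: 6 matching b row(s), so 6 row(s) emitted.
- part_id=7: 6 matching b row(s), so 6 row(s) emitted.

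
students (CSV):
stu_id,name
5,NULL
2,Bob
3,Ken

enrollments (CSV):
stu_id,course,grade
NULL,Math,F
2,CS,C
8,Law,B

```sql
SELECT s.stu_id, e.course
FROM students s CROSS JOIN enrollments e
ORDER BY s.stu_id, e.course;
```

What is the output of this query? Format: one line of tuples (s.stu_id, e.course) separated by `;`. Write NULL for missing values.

(2, CS); (2, Law); (2, Math); (3, CS); (3, Law); (3, Math); (5, CS); (5, Law); (5, Math)

CROSS JOIN pairs every row of `students` with every row of `enrollments`: 3 × 3 = 9 rows.
After projecting and ordering:
s.stu_id | e.course
2 | CS
2 | Law
2 | Math
3 | CS
3 | Law
3 | Math
5 | CS
5 | Law
5 | Math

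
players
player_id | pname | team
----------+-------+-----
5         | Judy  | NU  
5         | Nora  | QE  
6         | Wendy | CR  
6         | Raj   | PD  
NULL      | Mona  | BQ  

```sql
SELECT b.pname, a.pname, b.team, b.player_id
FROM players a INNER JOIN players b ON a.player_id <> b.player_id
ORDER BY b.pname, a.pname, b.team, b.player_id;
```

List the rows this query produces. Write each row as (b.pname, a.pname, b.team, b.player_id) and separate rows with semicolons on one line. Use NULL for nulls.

INNER JOIN keeps only pairs where the ON condition holds.
Matching on a.player_id <> b.player_id. A NULL in a compared column never satisfies the condition.
- player_id=5: 2 matching b row(s), so 2 row(s) emitted.
- player_id=5: 2 matching b row(s), so 2 row(s) emitted.
- player_id=6: 2 matching b row(s), so 2 row(s) emitted.
- player_id=6: 2 matching b row(s), so 2 row(s) emitted.
- player_id=NULL: no matching b row, dropped.
After projecting and ordering:
b.pname | a.pname | b.team | b.player_id
Judy | Raj | NU | 5
Judy | Wendy | NU | 5
Nora | Raj | QE | 5
Nora | Wendy | QE | 5
Raj | Judy | PD | 6
Raj | Nora | PD | 6
Wendy | Judy | CR | 6
Wendy | Nora | CR | 6

(Judy, Raj, NU, 5); (Judy, Wendy, NU, 5); (Nora, Raj, QE, 5); (Nora, Wendy, QE, 5); (Raj, Judy, PD, 6); (Raj, Nora, PD, 6); (Wendy, Judy, CR, 6); (Wendy, Nora, CR, 6)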